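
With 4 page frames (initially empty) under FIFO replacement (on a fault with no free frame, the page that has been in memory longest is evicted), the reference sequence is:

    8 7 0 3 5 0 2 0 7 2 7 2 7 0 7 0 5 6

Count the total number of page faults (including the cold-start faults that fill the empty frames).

9

8 → fault, frames (8)
7 → fault, frames (8 7)
0 → fault, frames (8 7 0)
3 → fault, frames (8 7 0 3)
5 → fault, evict 8, frames (7 0 3 5)
0 → hit
2 → fault, evict 7, frames (0 3 5 2)
0 → hit
7 → fault, evict 0, frames (3 5 2 7)
2 → hit
7 → hit
2 → hit
7 → hit
0 → fault, evict 3, frames (5 2 7 0)
7 → hit
0 → hit
5 → hit
6 → fault, evict 5, frames (2 7 0 6)
Page faults: 9.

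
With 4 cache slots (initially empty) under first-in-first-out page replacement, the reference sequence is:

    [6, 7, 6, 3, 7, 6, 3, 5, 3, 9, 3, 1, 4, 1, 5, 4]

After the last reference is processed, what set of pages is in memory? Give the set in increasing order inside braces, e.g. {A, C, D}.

{1, 4, 5, 9}

6 -> miss, frames {6}
7 -> miss, frames {6,7}
6 -> hit
3 -> miss, frames {6,7,3}
7 -> hit
6 -> hit
3 -> hit
5 -> miss, frames {6,7,3,5}
3 -> hit
9 -> miss, evict 6, frames {7,3,5,9}
3 -> hit
1 -> miss, evict 7, frames {3,5,9,1}
4 -> miss, evict 3, frames {5,9,1,4}
1 -> hit
5 -> hit
4 -> hit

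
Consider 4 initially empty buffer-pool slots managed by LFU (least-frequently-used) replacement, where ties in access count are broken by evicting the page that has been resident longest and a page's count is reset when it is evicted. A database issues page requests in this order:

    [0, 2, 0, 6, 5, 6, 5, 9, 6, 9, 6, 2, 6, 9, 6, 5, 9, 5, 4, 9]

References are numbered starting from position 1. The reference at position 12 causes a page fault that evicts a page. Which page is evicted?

0

pos 1: 0: fault, frames (0)
pos 2: 2: fault, frames (0 2)
pos 3: 0: hit
pos 4: 6: fault, frames (0 2 6)
pos 5: 5: fault, frames (0 2 6 5)
pos 6: 6: hit
pos 7: 5: hit
pos 8: 9: fault, evict 2, frames (0 6 5 9)
pos 9: 6: hit
pos 10: 9: hit
pos 11: 6: hit
pos 12: 2: fault, evict 0, frames (6 5 9 2)
At position 12, page 0 is evicted.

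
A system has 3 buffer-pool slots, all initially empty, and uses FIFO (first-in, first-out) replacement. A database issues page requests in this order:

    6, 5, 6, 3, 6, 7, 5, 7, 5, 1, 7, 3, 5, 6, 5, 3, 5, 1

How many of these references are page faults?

6 -> miss, frames [6]
5 -> miss, frames [6, 5]
6 -> hit
3 -> miss, frames [6, 5, 3]
6 -> hit
7 -> miss, evict 6, frames [5, 3, 7]
5 -> hit
7 -> hit
5 -> hit
1 -> miss, evict 5, frames [3, 7, 1]
7 -> hit
3 -> hit
5 -> miss, evict 3, frames [7, 1, 5]
6 -> miss, evict 7, frames [1, 5, 6]
5 -> hit
3 -> miss, evict 1, frames [5, 6, 3]
5 -> hit
1 -> miss, evict 5, frames [6, 3, 1]
Page faults: 9.

9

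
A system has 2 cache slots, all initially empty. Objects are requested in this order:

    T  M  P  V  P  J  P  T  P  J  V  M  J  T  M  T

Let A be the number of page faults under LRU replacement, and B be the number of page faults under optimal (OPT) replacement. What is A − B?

Under LRU: F F F F . F . F . F F F F F F . → 12 faults.
Under OPT: F F F F . F . F . F F F . F . . → 10 faults.
A − B = 12 − 10 = 2.

2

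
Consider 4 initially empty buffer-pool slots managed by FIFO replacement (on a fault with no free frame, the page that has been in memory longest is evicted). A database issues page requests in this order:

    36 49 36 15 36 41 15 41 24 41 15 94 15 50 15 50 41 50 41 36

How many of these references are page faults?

36 -> fault, frames [36]
49 -> fault, frames [36, 49]
36 -> hit
15 -> fault, frames [36, 49, 15]
36 -> hit
41 -> fault, frames [36, 49, 15, 41]
15 -> hit
41 -> hit
24 -> fault, evict 36, frames [49, 15, 41, 24]
41 -> hit
15 -> hit
94 -> fault, evict 49, frames [15, 41, 24, 94]
15 -> hit
50 -> fault, evict 15, frames [41, 24, 94, 50]
15 -> fault, evict 41, frames [24, 94, 50, 15]
50 -> hit
41 -> fault, evict 24, frames [94, 50, 15, 41]
50 -> hit
41 -> hit
36 -> fault, evict 94, frames [50, 15, 41, 36]
Page faults: 10.

10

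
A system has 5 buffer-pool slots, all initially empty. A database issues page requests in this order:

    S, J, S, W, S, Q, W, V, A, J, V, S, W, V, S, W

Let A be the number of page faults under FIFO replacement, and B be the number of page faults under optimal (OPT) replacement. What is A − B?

1

Under FIFO: F F . F . F . F F . . F . . . . → 7 faults.
Under OPT: F F . F . F . F F . . . . . . . → 6 faults.
A − B = 7 − 6 = 1.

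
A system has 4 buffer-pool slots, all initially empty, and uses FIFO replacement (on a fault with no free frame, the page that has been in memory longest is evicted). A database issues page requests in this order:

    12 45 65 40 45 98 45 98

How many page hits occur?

3

12 -> fault, frames (12)
45 -> fault, frames (12 45)
65 -> fault, frames (12 45 65)
40 -> fault, frames (12 45 65 40)
45 -> hit
98 -> fault, evict 12, frames (45 65 40 98)
45 -> hit
98 -> hit
Hits: 3.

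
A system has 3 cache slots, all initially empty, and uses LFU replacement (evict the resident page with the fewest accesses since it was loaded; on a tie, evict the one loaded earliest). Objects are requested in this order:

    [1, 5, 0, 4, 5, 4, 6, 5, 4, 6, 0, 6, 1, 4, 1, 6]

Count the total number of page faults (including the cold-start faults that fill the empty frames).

9

1 → fault, frames {1}
5 → fault, frames {1,5}
0 → fault, frames {1,5,0}
4 → fault, evict 1, frames {5,0,4}
5 → hit
4 → hit
6 → fault, evict 0, frames {5,4,6}
5 → hit
4 → hit
6 → hit
0 → fault, evict 6, frames {5,4,0}
6 → fault, evict 0, frames {5,4,6}
1 → fault, evict 6, frames {5,4,1}
4 → hit
1 → hit
6 → fault, evict 1, frames {5,4,6}
Page faults: 9.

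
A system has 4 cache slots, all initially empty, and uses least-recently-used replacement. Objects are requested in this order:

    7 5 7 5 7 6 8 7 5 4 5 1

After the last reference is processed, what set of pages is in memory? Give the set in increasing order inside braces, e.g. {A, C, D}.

{1, 4, 5, 7}

7 → miss, frames (7)
5 → miss, frames (7 5)
7 → hit
5 → hit
7 → hit
6 → miss, frames (5 7 6)
8 → miss, frames (5 7 6 8)
7 → hit
5 → hit
4 → miss, evict 6, frames (8 7 5 4)
5 → hit
1 → miss, evict 8, frames (7 4 5 1)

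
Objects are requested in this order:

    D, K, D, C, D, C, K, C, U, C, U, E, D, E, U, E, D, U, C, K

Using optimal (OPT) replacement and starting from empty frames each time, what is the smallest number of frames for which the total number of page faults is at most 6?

4

f=1: 20 faults
f=2: 11 faults
f=3: 7 faults
f=4: 6 faults
f=5: 5 faults
Smallest f with faults ≤ 6 is 4.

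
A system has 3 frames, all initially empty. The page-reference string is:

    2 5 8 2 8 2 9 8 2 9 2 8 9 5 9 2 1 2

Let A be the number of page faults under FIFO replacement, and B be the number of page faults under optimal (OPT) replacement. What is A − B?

1

Under FIFO: F F F . . . F . F . . . . F . . F . → 7 faults.
Under OPT: F F F . . . F . . . . . . F . . F . → 6 faults.
A − B = 7 − 6 = 1.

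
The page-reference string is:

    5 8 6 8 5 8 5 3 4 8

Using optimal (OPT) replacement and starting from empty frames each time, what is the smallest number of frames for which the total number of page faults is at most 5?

f=1: 10 faults
f=2: 6 faults
f=3: 5 faults
f=4: 5 faults
f=5: 5 faults
Smallest f with faults ≤ 5 is 3.

3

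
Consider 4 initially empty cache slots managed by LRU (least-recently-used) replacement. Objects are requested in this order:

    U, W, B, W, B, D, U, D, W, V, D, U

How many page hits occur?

7

U → miss, frames [U]
W → miss, frames [U, W]
B → miss, frames [U, W, B]
W → hit
B → hit
D → miss, frames [U, W, B, D]
U → hit
D → hit
W → hit
V → miss, evict B, frames [U, D, W, V]
D → hit
U → hit
Hits: 7.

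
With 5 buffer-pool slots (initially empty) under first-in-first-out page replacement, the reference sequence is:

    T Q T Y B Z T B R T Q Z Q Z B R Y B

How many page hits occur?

T: fault, frames [T]
Q: fault, frames [T, Q]
T: hit
Y: fault, frames [T, Q, Y]
B: fault, frames [T, Q, Y, B]
Z: fault, frames [T, Q, Y, B, Z]
T: hit
B: hit
R: fault, evict T, frames [Q, Y, B, Z, R]
T: fault, evict Q, frames [Y, B, Z, R, T]
Q: fault, evict Y, frames [B, Z, R, T, Q]
Z: hit
Q: hit
Z: hit
B: hit
R: hit
Y: fault, evict B, frames [Z, R, T, Q, Y]
B: fault, evict Z, frames [R, T, Q, Y, B]
Hits: 8.

8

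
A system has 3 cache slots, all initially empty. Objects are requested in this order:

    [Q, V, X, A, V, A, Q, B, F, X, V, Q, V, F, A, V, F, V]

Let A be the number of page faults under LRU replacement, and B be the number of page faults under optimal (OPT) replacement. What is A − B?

Under LRU: F F F F . . F F F F F F . F F . . . → 12 faults.
Under OPT: F F F F . . . F F F . . . F F . . . → 9 faults.
A − B = 12 − 9 = 3.

3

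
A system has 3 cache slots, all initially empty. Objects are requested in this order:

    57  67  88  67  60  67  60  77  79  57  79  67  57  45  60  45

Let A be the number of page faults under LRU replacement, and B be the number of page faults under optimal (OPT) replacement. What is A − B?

Under LRU: F F F . F . . F F F . F . F F . → 10 faults.
Under OPT: F F F . F . . F F . . . . F F . → 8 faults.
A − B = 10 − 8 = 2.

2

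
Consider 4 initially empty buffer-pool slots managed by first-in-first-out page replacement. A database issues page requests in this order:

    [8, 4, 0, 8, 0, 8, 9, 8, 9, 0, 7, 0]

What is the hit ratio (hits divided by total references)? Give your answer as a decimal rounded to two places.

8 -> miss, frames (8)
4 -> miss, frames (8 4)
0 -> miss, frames (8 4 0)
8 -> hit
0 -> hit
8 -> hit
9 -> miss, frames (8 4 0 9)
8 -> hit
9 -> hit
0 -> hit
7 -> miss, evict 8, frames (4 0 9 7)
0 -> hit
Hits: 7 of 12 references → 7/12 = 0.5833.

0.58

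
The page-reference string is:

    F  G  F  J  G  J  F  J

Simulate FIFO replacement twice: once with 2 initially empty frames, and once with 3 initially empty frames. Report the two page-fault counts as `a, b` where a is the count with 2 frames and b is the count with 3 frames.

4, 3

2 frames: F F . F . . F . → 4 faults.
3 frames: F F . F . . . . → 3 faults.
3 < 4: adding a frame reduced faults, as is typical.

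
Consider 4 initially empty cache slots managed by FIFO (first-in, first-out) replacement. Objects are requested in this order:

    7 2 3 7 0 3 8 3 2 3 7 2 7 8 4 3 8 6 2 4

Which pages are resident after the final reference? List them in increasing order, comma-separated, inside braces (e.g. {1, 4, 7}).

{2, 4, 6, 8}

7 -> fault, frames (7)
2 -> fault, frames (7 2)
3 -> fault, frames (7 2 3)
7 -> hit
0 -> fault, frames (7 2 3 0)
3 -> hit
8 -> fault, evict 7, frames (2 3 0 8)
3 -> hit
2 -> hit
3 -> hit
7 -> fault, evict 2, frames (3 0 8 7)
2 -> fault, evict 3, frames (0 8 7 2)
7 -> hit
8 -> hit
4 -> fault, evict 0, frames (8 7 2 4)
3 -> fault, evict 8, frames (7 2 4 3)
8 -> fault, evict 7, frames (2 4 3 8)
6 -> fault, evict 2, frames (4 3 8 6)
2 -> fault, evict 4, frames (3 8 6 2)
4 -> fault, evict 3, frames (8 6 2 4)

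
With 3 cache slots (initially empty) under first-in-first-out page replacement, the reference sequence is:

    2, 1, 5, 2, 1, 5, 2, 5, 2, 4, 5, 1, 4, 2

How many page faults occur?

5

2 → miss, frames (2)
1 → miss, frames (2 1)
5 → miss, frames (2 1 5)
2 → hit
1 → hit
5 → hit
2 → hit
5 → hit
2 → hit
4 → miss, evict 2, frames (1 5 4)
5 → hit
1 → hit
4 → hit
2 → miss, evict 1, frames (5 4 2)
Page faults: 5.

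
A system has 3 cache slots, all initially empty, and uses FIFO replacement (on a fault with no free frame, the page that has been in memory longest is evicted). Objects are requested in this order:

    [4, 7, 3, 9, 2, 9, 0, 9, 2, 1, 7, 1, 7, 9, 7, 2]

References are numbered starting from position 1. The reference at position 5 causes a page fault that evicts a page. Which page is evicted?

pos 1: 4 → fault, frames (4)
pos 2: 7 → fault, frames (4 7)
pos 3: 3 → fault, frames (4 7 3)
pos 4: 9 → fault, evict 4, frames (7 3 9)
pos 5: 2 → fault, evict 7, frames (3 9 2)
At position 5, page 7 is evicted.

7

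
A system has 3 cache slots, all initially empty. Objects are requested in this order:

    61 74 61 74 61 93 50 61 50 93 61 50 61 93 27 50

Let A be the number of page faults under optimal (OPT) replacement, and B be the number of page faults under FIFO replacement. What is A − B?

Under OPT: F F . . . F F . . . . . . . F . → 5 faults.
Under FIFO: F F . . . F F F . . . . . . F . → 6 faults.
A − B = 5 − 6 = -1.

-1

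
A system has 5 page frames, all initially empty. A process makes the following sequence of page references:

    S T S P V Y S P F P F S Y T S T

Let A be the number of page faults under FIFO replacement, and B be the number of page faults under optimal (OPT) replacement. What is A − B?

2

Under FIFO: F F . F F F . . F . . F . F . . → 8 faults.
Under OPT: F F . F F F . . F . . . . . . . → 6 faults.
A − B = 8 − 6 = 2.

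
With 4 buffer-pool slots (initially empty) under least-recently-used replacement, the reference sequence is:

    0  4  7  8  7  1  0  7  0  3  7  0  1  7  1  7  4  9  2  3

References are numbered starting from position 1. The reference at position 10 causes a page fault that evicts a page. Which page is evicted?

pos 1: 0: miss, frames (0)
pos 2: 4: miss, frames (0 4)
pos 3: 7: miss, frames (0 4 7)
pos 4: 8: miss, frames (0 4 7 8)
pos 5: 7: hit
pos 6: 1: miss, evict 0, frames (4 8 7 1)
pos 7: 0: miss, evict 4, frames (8 7 1 0)
pos 8: 7: hit
pos 9: 0: hit
pos 10: 3: miss, evict 8, frames (1 7 0 3)
At position 10, page 8 is evicted.

8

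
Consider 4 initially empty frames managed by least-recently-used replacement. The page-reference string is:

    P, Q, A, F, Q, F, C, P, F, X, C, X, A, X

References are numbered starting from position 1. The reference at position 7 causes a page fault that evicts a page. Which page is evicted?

pos 1: P -> miss, frames [P]
pos 2: Q -> miss, frames [P, Q]
pos 3: A -> miss, frames [P, Q, A]
pos 4: F -> miss, frames [P, Q, A, F]
pos 5: Q -> hit
pos 6: F -> hit
pos 7: C -> miss, evict P, frames [A, Q, F, C]
At position 7, page P is evicted.

P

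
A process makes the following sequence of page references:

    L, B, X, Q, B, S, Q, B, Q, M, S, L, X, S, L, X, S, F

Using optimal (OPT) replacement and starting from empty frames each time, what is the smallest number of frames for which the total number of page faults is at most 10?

3

f=1: 18 faults
f=2: 13 faults
f=3: 9 faults
f=4: 8 faults
f=5: 7 faults
f=6: 7 faults
f=7: 7 faults
Smallest f with faults ≤ 10 is 3.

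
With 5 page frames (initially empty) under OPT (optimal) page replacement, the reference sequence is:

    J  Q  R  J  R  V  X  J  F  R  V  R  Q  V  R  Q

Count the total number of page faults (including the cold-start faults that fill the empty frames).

6

J -> miss, frames (J)
Q -> miss, frames (J Q)
R -> miss, frames (J Q R)
J -> hit
R -> hit
V -> miss, frames (J Q R V)
X -> miss, frames (J Q R V X)
J -> hit
F -> miss, evict X, frames (J Q R V F)
R -> hit
V -> hit
R -> hit
Q -> hit
V -> hit
R -> hit
Q -> hit
Page faults: 6.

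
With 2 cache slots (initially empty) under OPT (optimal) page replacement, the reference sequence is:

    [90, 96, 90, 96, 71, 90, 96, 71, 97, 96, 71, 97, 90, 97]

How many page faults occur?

7

90 -> fault, frames [90]
96 -> fault, frames [90, 96]
90 -> hit
96 -> hit
71 -> fault, evict 96, frames [90, 71]
90 -> hit
96 -> fault, evict 90, frames [71, 96]
71 -> hit
97 -> fault, evict 71, frames [96, 97]
96 -> hit
71 -> fault, evict 96, frames [97, 71]
97 -> hit
90 -> fault, evict 71, frames [97, 90]
97 -> hit
Page faults: 7.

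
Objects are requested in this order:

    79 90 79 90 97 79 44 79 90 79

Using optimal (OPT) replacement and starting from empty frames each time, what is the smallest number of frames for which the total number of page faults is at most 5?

2

f=1: 10 faults
f=2: 5 faults
f=3: 4 faults
f=4: 4 faults
Smallest f with faults ≤ 5 is 2.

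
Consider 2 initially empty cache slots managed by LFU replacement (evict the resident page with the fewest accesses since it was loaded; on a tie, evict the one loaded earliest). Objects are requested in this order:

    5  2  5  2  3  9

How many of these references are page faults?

5 -> fault, frames {5}
2 -> fault, frames {5,2}
5 -> hit
2 -> hit
3 -> fault, evict 5, frames {2,3}
9 -> fault, evict 3, frames {2,9}
Page faults: 4.

4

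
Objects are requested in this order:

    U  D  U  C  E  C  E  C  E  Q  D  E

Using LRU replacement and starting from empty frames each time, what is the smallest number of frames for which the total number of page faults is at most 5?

f=1: 12 faults
f=2: 7 faults
f=3: 6 faults
f=4: 6 faults
f=5: 5 faults
Smallest f with faults ≤ 5 is 5.

5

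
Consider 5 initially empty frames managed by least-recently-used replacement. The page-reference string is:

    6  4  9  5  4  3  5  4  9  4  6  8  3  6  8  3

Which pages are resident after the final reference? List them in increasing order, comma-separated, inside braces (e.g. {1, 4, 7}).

6 -> fault, frames (6)
4 -> fault, frames (6 4)
9 -> fault, frames (6 4 9)
5 -> fault, frames (6 4 9 5)
4 -> hit
3 -> fault, frames (6 9 5 4 3)
5 -> hit
4 -> hit
9 -> hit
4 -> hit
6 -> hit
8 -> fault, evict 3, frames (5 9 4 6 8)
3 -> fault, evict 5, frames (9 4 6 8 3)
6 -> hit
8 -> hit
3 -> hit

{3, 4, 6, 8, 9}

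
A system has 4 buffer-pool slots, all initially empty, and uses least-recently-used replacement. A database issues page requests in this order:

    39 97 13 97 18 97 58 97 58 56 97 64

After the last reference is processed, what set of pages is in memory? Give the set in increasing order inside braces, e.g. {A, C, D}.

{56, 58, 64, 97}

39: miss, frames {39}
97: miss, frames {39,97}
13: miss, frames {39,97,13}
97: hit
18: miss, frames {39,13,97,18}
97: hit
58: miss, evict 39, frames {13,18,97,58}
97: hit
58: hit
56: miss, evict 13, frames {18,97,58,56}
97: hit
64: miss, evict 18, frames {58,56,97,64}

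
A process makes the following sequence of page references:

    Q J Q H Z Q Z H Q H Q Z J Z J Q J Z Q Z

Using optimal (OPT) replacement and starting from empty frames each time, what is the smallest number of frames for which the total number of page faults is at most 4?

4

f=1: 20 faults
f=2: 9 faults
f=3: 5 faults
f=4: 4 faults
Smallest f with faults ≤ 4 is 4.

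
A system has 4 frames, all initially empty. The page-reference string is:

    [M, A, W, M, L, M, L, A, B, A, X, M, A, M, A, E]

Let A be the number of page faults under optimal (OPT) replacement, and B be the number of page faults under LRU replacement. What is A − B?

-1

Under OPT: F F F . F . . . F . F . . . . F → 7 faults.
Under LRU: F F F . F . . . F . F F . . . F → 8 faults.
A − B = 7 − 8 = -1.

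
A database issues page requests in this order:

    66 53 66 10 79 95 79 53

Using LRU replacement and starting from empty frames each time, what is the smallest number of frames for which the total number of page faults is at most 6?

2

f=1: 8 faults
f=2: 6 faults
f=3: 6 faults
f=4: 6 faults
f=5: 5 faults
Smallest f with faults ≤ 6 is 2.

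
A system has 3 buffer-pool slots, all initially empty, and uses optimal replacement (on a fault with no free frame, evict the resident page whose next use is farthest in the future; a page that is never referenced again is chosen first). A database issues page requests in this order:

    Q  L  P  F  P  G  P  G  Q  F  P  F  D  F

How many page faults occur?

7

Q → fault, frames (Q)
L → fault, frames (Q L)
P → fault, frames (Q L P)
F → fault, evict L, frames (Q P F)
P → hit
G → fault, evict F, frames (Q P G)
P → hit
G → hit
Q → hit
F → fault, evict G, frames (Q P F)
P → hit
F → hit
D → fault, evict P, frames (Q F D)
F → hit
Page faults: 7.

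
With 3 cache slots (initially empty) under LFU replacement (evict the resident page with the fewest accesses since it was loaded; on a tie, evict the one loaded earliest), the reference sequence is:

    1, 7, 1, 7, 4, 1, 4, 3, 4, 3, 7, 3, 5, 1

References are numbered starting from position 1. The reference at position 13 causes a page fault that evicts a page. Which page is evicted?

3

pos 1: 1 → fault, frames {1}
pos 2: 7 → fault, frames {1,7}
pos 3: 1 → hit
pos 4: 7 → hit
pos 5: 4 → fault, frames {1,7,4}
pos 6: 1 → hit
pos 7: 4 → hit
pos 8: 3 → fault, evict 7, frames {1,4,3}
pos 9: 4 → hit
pos 10: 3 → hit
pos 11: 7 → fault, evict 3, frames {1,4,7}
pos 12: 3 → fault, evict 7, frames {1,4,3}
pos 13: 5 → fault, evict 3, frames {1,4,5}
At position 13, page 3 is evicted.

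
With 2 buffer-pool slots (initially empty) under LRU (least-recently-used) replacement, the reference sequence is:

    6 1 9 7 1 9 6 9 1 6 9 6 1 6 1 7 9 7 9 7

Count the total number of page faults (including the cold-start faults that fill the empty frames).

6: miss, frames {6}
1: miss, frames {6,1}
9: miss, evict 6, frames {1,9}
7: miss, evict 1, frames {9,7}
1: miss, evict 9, frames {7,1}
9: miss, evict 7, frames {1,9}
6: miss, evict 1, frames {9,6}
9: hit
1: miss, evict 6, frames {9,1}
6: miss, evict 9, frames {1,6}
9: miss, evict 1, frames {6,9}
6: hit
1: miss, evict 9, frames {6,1}
6: hit
1: hit
7: miss, evict 6, frames {1,7}
9: miss, evict 1, frames {7,9}
7: hit
9: hit
7: hit
Page faults: 13.

13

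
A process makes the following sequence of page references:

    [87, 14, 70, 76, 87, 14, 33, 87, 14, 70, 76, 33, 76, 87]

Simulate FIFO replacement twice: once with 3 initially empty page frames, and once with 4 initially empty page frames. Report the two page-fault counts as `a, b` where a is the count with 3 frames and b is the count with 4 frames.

10, 11

3 frames: F F F F F F F . . F F . . F → 10 faults.
4 frames: F F F F . . F F F F F F . F → 11 faults.
11 > 10: adding a frame increased faults — Belady's anomaly.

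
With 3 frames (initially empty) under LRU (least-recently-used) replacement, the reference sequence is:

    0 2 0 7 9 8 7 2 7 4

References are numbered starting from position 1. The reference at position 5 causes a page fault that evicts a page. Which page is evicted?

pos 1: 0 -> miss, frames (0)
pos 2: 2 -> miss, frames (0 2)
pos 3: 0 -> hit
pos 4: 7 -> miss, frames (2 0 7)
pos 5: 9 -> miss, evict 2, frames (0 7 9)
At position 5, page 2 is evicted.

2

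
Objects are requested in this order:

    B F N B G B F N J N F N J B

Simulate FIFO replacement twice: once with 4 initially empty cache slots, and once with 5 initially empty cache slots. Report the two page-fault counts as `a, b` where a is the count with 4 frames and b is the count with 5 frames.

4 frames: F F F . F . . . F . . . . F → 6 faults.
5 frames: F F F . F . . . F . . . . . → 5 faults.
5 < 6: adding a frame reduced faults, as is typical.

6, 5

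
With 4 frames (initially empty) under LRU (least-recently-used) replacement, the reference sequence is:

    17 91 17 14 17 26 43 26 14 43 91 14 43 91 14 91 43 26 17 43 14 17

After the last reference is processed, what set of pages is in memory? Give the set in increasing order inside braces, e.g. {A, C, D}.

17: fault, frames (17)
91: fault, frames (17 91)
17: hit
14: fault, frames (91 17 14)
17: hit
26: fault, frames (91 14 17 26)
43: fault, evict 91, frames (14 17 26 43)
26: hit
14: hit
43: hit
91: fault, evict 17, frames (26 14 43 91)
14: hit
43: hit
91: hit
14: hit
91: hit
43: hit
26: hit
17: fault, evict 14, frames (91 43 26 17)
43: hit
14: fault, evict 91, frames (26 17 43 14)
17: hit

{14, 17, 26, 43}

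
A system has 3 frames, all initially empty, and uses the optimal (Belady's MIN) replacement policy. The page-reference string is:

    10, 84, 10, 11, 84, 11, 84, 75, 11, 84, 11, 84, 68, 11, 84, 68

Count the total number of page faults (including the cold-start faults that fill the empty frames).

10: miss, frames [10]
84: miss, frames [10, 84]
10: hit
11: miss, frames [10, 84, 11]
84: hit
11: hit
84: hit
75: miss, evict 10, frames [84, 11, 75]
11: hit
84: hit
11: hit
84: hit
68: miss, evict 75, frames [84, 11, 68]
11: hit
84: hit
68: hit
Page faults: 5.

5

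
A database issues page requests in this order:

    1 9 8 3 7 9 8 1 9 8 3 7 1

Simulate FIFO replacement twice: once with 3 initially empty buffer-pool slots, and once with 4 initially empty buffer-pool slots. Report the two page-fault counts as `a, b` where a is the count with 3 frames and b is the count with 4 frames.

3 frames: F F F F F F F F . . F F . → 10 faults.
4 frames: F F F F F . . F F F F F F → 11 faults.
11 > 10: adding a frame increased faults — Belady's anomaly.

10, 11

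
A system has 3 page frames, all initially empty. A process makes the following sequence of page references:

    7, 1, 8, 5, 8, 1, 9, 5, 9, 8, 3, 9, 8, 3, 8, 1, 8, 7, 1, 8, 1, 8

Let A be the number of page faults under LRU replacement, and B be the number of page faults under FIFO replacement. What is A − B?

Under LRU: F F F F . . F F . F F . . . . F . F . . . . → 10 faults.
Under FIFO: F F F F . . F . . . F . F . . F . F . . . . → 9 faults.
A − B = 10 − 9 = 1.

1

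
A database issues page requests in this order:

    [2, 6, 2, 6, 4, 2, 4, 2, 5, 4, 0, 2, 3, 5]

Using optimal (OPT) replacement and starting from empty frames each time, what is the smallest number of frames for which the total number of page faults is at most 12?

2

f=1: 14 faults
f=2: 7 faults
f=3: 6 faults
f=4: 6 faults
f=5: 6 faults
f=6: 6 faults
Smallest f with faults ≤ 12 is 2.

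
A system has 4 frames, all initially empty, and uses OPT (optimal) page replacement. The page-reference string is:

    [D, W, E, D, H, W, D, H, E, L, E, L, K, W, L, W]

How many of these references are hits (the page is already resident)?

10

D → miss, frames [D]
W → miss, frames [D, W]
E → miss, frames [D, W, E]
D → hit
H → miss, frames [D, W, E, H]
W → hit
D → hit
H → hit
E → hit
L → miss, evict H, frames [D, W, E, L]
E → hit
L → hit
K → miss, evict E, frames [D, W, L, K]
W → hit
L → hit
W → hit
Hits: 10.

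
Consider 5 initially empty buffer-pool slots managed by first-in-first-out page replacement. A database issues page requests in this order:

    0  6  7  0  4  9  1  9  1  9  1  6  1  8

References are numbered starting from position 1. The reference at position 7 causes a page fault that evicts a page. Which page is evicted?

0

pos 1: 0 -> miss, frames [0]
pos 2: 6 -> miss, frames [0, 6]
pos 3: 7 -> miss, frames [0, 6, 7]
pos 4: 0 -> hit
pos 5: 4 -> miss, frames [0, 6, 7, 4]
pos 6: 9 -> miss, frames [0, 6, 7, 4, 9]
pos 7: 1 -> miss, evict 0, frames [6, 7, 4, 9, 1]
At position 7, page 0 is evicted.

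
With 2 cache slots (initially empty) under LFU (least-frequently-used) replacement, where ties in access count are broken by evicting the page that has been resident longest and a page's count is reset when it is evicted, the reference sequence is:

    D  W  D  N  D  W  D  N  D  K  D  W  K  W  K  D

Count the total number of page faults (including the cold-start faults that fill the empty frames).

10

D: fault, frames {D}
W: fault, frames {D,W}
D: hit
N: fault, evict W, frames {D,N}
D: hit
W: fault, evict N, frames {D,W}
D: hit
N: fault, evict W, frames {D,N}
D: hit
K: fault, evict N, frames {D,K}
D: hit
W: fault, evict K, frames {D,W}
K: fault, evict W, frames {D,K}
W: fault, evict K, frames {D,W}
K: fault, evict W, frames {D,K}
D: hit
Page faults: 10.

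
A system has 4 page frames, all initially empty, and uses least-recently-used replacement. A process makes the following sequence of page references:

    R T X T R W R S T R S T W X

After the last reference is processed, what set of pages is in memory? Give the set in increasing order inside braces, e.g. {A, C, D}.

R: fault, frames {R}
T: fault, frames {R,T}
X: fault, frames {R,T,X}
T: hit
R: hit
W: fault, frames {X,T,R,W}
R: hit
S: fault, evict X, frames {T,W,R,S}
T: hit
R: hit
S: hit
T: hit
W: hit
X: fault, evict R, frames {S,T,W,X}

{S, T, W, X}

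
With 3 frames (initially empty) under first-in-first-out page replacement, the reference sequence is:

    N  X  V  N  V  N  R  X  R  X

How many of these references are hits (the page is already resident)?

6

N: fault, frames {N}
X: fault, frames {N,X}
V: fault, frames {N,X,V}
N: hit
V: hit
N: hit
R: fault, evict N, frames {X,V,R}
X: hit
R: hit
X: hit
Hits: 6.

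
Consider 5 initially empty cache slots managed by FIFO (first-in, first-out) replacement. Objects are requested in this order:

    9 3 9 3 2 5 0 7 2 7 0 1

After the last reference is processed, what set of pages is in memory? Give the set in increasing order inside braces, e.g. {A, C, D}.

9 -> miss, frames {9}
3 -> miss, frames {9,3}
9 -> hit
3 -> hit
2 -> miss, frames {9,3,2}
5 -> miss, frames {9,3,2,5}
0 -> miss, frames {9,3,2,5,0}
7 -> miss, evict 9, frames {3,2,5,0,7}
2 -> hit
7 -> hit
0 -> hit
1 -> miss, evict 3, frames {2,5,0,7,1}

{0, 1, 2, 5, 7}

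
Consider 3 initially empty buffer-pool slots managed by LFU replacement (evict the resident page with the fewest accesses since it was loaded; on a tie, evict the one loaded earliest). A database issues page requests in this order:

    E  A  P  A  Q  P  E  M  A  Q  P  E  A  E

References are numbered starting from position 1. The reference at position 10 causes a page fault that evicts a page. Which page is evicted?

pos 1: E: miss, frames {E}
pos 2: A: miss, frames {E,A}
pos 3: P: miss, frames {E,A,P}
pos 4: A: hit
pos 5: Q: miss, evict E, frames {A,P,Q}
pos 6: P: hit
pos 7: E: miss, evict Q, frames {A,P,E}
pos 8: M: miss, evict E, frames {A,P,M}
pos 9: A: hit
pos 10: Q: miss, evict M, frames {A,P,Q}
At position 10, page M is evicted.

M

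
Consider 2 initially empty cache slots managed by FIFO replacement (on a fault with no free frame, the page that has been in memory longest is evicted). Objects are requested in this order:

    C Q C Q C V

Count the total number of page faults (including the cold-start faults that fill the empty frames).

3

C → miss, frames (C)
Q → miss, frames (C Q)
C → hit
Q → hit
C → hit
V → miss, evict C, frames (Q V)
Page faults: 3.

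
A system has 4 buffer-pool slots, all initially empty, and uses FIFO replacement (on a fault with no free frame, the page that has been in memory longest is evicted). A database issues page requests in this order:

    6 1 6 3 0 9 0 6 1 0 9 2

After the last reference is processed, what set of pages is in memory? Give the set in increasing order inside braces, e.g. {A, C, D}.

{1, 2, 6, 9}

6 -> miss, frames [6]
1 -> miss, frames [6, 1]
6 -> hit
3 -> miss, frames [6, 1, 3]
0 -> miss, frames [6, 1, 3, 0]
9 -> miss, evict 6, frames [1, 3, 0, 9]
0 -> hit
6 -> miss, evict 1, frames [3, 0, 9, 6]
1 -> miss, evict 3, frames [0, 9, 6, 1]
0 -> hit
9 -> hit
2 -> miss, evict 0, frames [9, 6, 1, 2]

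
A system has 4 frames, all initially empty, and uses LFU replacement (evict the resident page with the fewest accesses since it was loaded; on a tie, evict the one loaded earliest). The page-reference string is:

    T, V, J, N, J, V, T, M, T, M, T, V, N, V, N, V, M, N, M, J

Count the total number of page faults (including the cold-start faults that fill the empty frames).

T: fault, frames [T]
V: fault, frames [T, V]
J: fault, frames [T, V, J]
N: fault, frames [T, V, J, N]
J: hit
V: hit
T: hit
M: fault, evict N, frames [T, V, J, M]
T: hit
M: hit
T: hit
V: hit
N: fault, evict J, frames [T, V, M, N]
V: hit
N: hit
V: hit
M: hit
N: hit
M: hit
J: fault, evict N, frames [T, V, M, J]
Page faults: 7.

7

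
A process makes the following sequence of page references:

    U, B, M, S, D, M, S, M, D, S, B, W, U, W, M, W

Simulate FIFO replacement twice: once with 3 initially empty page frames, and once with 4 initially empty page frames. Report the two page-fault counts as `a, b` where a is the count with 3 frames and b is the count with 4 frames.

9, 8

3 frames: F F F F F . . . . . F F F . F . → 9 faults.
4 frames: F F F F F . . . . . . F F . F . → 8 faults.
8 < 9: adding a frame reduced faults, as is typical.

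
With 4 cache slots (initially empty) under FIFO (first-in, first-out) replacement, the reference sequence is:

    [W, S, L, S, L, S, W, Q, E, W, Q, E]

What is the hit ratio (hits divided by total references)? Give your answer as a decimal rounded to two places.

W -> miss, frames (W)
S -> miss, frames (W S)
L -> miss, frames (W S L)
S -> hit
L -> hit
S -> hit
W -> hit
Q -> miss, frames (W S L Q)
E -> miss, evict W, frames (S L Q E)
W -> miss, evict S, frames (L Q E W)
Q -> hit
E -> hit
Hits: 6 of 12 references → 6/12 = 0.5000.

0.50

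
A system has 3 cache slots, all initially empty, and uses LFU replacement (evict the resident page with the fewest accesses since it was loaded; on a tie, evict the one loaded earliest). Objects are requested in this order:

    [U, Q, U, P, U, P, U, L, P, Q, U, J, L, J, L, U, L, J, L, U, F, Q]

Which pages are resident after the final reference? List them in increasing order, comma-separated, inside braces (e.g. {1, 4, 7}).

U: fault, frames [U]
Q: fault, frames [U, Q]
U: hit
P: fault, frames [U, Q, P]
U: hit
P: hit
U: hit
L: fault, evict Q, frames [U, P, L]
P: hit
Q: fault, evict L, frames [U, P, Q]
U: hit
J: fault, evict Q, frames [U, P, J]
L: fault, evict J, frames [U, P, L]
J: fault, evict L, frames [U, P, J]
L: fault, evict J, frames [U, P, L]
U: hit
L: hit
J: fault, evict L, frames [U, P, J]
L: fault, evict J, frames [U, P, L]
U: hit
F: fault, evict L, frames [U, P, F]
Q: fault, evict F, frames [U, P, Q]

{P, Q, U}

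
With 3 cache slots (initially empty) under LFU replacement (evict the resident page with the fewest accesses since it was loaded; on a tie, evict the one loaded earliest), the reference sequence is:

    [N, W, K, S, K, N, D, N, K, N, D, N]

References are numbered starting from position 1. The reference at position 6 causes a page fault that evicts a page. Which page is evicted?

W

pos 1: N -> miss, frames (N)
pos 2: W -> miss, frames (N W)
pos 3: K -> miss, frames (N W K)
pos 4: S -> miss, evict N, frames (W K S)
pos 5: K -> hit
pos 6: N -> miss, evict W, frames (K S N)
At position 6, page W is evicted.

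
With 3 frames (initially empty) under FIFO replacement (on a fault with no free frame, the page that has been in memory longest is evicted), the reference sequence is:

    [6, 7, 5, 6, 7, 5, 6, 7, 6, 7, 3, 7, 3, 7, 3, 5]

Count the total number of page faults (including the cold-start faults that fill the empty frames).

4

6 -> miss, frames {6}
7 -> miss, frames {6,7}
5 -> miss, frames {6,7,5}
6 -> hit
7 -> hit
5 -> hit
6 -> hit
7 -> hit
6 -> hit
7 -> hit
3 -> miss, evict 6, frames {7,5,3}
7 -> hit
3 -> hit
7 -> hit
3 -> hit
5 -> hit
Page faults: 4.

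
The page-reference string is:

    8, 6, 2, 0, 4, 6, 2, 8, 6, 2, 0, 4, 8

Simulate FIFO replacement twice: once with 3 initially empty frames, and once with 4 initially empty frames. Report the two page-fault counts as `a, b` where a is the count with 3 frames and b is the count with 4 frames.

3 frames: F F F F F F F F . . F F . → 10 faults.
4 frames: F F F F F . . F F F F F F → 11 faults.
11 > 10: adding a frame increased faults — Belady's anomaly.

10, 11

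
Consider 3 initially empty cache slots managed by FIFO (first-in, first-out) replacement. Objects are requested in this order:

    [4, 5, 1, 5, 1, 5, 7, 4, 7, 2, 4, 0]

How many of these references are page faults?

7

4: fault, frames (4)
5: fault, frames (4 5)
1: fault, frames (4 5 1)
5: hit
1: hit
5: hit
7: fault, evict 4, frames (5 1 7)
4: fault, evict 5, frames (1 7 4)
7: hit
2: fault, evict 1, frames (7 4 2)
4: hit
0: fault, evict 7, frames (4 2 0)
Page faults: 7.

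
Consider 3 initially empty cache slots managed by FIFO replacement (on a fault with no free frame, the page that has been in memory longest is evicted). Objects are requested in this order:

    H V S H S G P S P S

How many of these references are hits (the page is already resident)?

H -> fault, frames {H}
V -> fault, frames {H,V}
S -> fault, frames {H,V,S}
H -> hit
S -> hit
G -> fault, evict H, frames {V,S,G}
P -> fault, evict V, frames {S,G,P}
S -> hit
P -> hit
S -> hit
Hits: 5.

5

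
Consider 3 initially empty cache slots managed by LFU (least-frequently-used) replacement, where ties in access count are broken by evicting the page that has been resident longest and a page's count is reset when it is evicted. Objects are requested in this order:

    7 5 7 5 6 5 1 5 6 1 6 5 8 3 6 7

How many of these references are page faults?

7 → fault, frames (7)
5 → fault, frames (7 5)
7 → hit
5 → hit
6 → fault, frames (7 5 6)
5 → hit
1 → fault, evict 6, frames (7 5 1)
5 → hit
6 → fault, evict 1, frames (7 5 6)
1 → fault, evict 6, frames (7 5 1)
6 → fault, evict 1, frames (7 5 6)
5 → hit
8 → fault, evict 6, frames (7 5 8)
3 → fault, evict 8, frames (7 5 3)
6 → fault, evict 3, frames (7 5 6)
7 → hit
Page faults: 10.

10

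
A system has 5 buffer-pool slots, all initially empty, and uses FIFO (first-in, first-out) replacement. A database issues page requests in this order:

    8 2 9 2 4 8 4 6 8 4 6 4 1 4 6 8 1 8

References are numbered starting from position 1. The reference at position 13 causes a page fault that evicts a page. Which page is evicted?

8

pos 1: 8 -> fault, frames [8]
pos 2: 2 -> fault, frames [8, 2]
pos 3: 9 -> fault, frames [8, 2, 9]
pos 4: 2 -> hit
pos 5: 4 -> fault, frames [8, 2, 9, 4]
pos 6: 8 -> hit
pos 7: 4 -> hit
pos 8: 6 -> fault, frames [8, 2, 9, 4, 6]
pos 9: 8 -> hit
pos 10: 4 -> hit
pos 11: 6 -> hit
pos 12: 4 -> hit
pos 13: 1 -> fault, evict 8, frames [2, 9, 4, 6, 1]
At position 13, page 8 is evicted.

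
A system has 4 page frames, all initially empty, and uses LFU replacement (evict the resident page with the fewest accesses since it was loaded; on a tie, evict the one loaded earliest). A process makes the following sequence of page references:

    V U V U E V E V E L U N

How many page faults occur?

5

V: miss, frames [V]
U: miss, frames [V, U]
V: hit
U: hit
E: miss, frames [V, U, E]
V: hit
E: hit
V: hit
E: hit
L: miss, frames [V, U, E, L]
U: hit
N: miss, evict L, frames [V, U, E, N]
Page faults: 5.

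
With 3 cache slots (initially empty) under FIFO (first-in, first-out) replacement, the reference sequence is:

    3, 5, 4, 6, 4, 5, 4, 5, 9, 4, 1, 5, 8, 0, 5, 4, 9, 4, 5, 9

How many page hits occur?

3 -> fault, frames {3}
5 -> fault, frames {3,5}
4 -> fault, frames {3,5,4}
6 -> fault, evict 3, frames {5,4,6}
4 -> hit
5 -> hit
4 -> hit
5 -> hit
9 -> fault, evict 5, frames {4,6,9}
4 -> hit
1 -> fault, evict 4, frames {6,9,1}
5 -> fault, evict 6, frames {9,1,5}
8 -> fault, evict 9, frames {1,5,8}
0 -> fault, evict 1, frames {5,8,0}
5 -> hit
4 -> fault, evict 5, frames {8,0,4}
9 -> fault, evict 8, frames {0,4,9}
4 -> hit
5 -> fault, evict 0, frames {4,9,5}
9 -> hit
Hits: 8.

8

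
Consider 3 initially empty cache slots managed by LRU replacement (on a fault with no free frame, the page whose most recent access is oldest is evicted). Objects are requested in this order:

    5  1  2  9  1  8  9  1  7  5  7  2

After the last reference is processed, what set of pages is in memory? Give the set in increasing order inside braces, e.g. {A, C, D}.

5: fault, frames {5}
1: fault, frames {5,1}
2: fault, frames {5,1,2}
9: fault, evict 5, frames {1,2,9}
1: hit
8: fault, evict 2, frames {9,1,8}
9: hit
1: hit
7: fault, evict 8, frames {9,1,7}
5: fault, evict 9, frames {1,7,5}
7: hit
2: fault, evict 1, frames {5,7,2}

{2, 5, 7}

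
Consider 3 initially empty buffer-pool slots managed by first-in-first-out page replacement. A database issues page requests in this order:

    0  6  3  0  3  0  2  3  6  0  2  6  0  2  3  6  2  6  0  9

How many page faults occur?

0: miss, frames (0)
6: miss, frames (0 6)
3: miss, frames (0 6 3)
0: hit
3: hit
0: hit
2: miss, evict 0, frames (6 3 2)
3: hit
6: hit
0: miss, evict 6, frames (3 2 0)
2: hit
6: miss, evict 3, frames (2 0 6)
0: hit
2: hit
3: miss, evict 2, frames (0 6 3)
6: hit
2: miss, evict 0, frames (6 3 2)
6: hit
0: miss, evict 6, frames (3 2 0)
9: miss, evict 3, frames (2 0 9)
Page faults: 10.

10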